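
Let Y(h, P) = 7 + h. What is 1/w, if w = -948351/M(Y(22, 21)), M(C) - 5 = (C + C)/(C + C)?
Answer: -2/316117 ≈ -6.3268e-6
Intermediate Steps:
M(C) = 6 (M(C) = 5 + (C + C)/(C + C) = 5 + (2*C)/((2*C)) = 5 + (2*C)*(1/(2*C)) = 5 + 1 = 6)
w = -316117/2 (w = -948351/6 = -948351*1/6 = -316117/2 ≈ -1.5806e+5)
1/w = 1/(-316117/2) = -2/316117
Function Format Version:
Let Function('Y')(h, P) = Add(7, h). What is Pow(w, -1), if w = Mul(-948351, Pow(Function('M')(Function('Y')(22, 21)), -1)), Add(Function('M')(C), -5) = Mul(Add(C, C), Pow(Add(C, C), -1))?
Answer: Rational(-2, 316117) ≈ -6.3268e-6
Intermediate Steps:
Function('M')(C) = 6 (Function('M')(C) = Add(5, Mul(Add(C, C), Pow(Add(C, C), -1))) = Add(5, Mul(Mul(2, C), Pow(Mul(2, C), -1))) = Add(5, Mul(Mul(2, C), Mul(Rational(1, 2), Pow(C, -1)))) = Add(5, 1) = 6)
w = Rational(-316117, 2) (w = Mul(-948351, Pow(6, -1)) = Mul(-948351, Rational(1, 6)) = Rational(-316117, 2) ≈ -1.5806e+5)
Pow(w, -1) = Pow(Rational(-316117, 2), -1) = Rational(-2, 316117)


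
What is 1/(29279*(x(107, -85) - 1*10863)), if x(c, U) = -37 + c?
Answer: -1/316008247 ≈ -3.1645e-9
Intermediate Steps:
1/(29279*(x(107, -85) - 1*10863)) = 1/(29279*((-37 + 107) - 1*10863)) = 1/(29279*(70 - 10863)) = (1/29279)/(-10793) = (1/29279)*(-1/10793) = -1/316008247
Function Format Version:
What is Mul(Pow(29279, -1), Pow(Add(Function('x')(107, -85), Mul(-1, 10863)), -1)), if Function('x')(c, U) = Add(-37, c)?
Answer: Rational(-1, 316008247) ≈ -3.1645e-9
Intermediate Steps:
Mul(Pow(29279, -1), Pow(Add(Function('x')(107, -85), Mul(-1, 10863)), -1)) = Mul(Pow(29279, -1), Pow(Add(Add(-37, 107), Mul(-1, 10863)), -1)) = Mul(Rational(1, 29279), Pow(Add(70, -10863), -1)) = Mul(Rational(1, 29279), Pow(-10793, -1)) = Mul(Rational(1, 29279), Rational(-1, 10793)) = Rational(-1, 316008247)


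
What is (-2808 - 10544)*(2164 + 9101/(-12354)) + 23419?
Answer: -178271140417/6177 ≈ -2.8860e+7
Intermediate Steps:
(-2808 - 10544)*(2164 + 9101/(-12354)) + 23419 = -13352*(2164 + 9101*(-1/12354)) + 23419 = -13352*(2164 - 9101/12354) + 23419 = -13352*26724955/12354 + 23419 = -178415799580/6177 + 23419 = -178271140417/6177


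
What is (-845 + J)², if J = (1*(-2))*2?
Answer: 720801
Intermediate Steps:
J = -4 (J = -2*2 = -4)
(-845 + J)² = (-845 - 4)² = (-849)² = 720801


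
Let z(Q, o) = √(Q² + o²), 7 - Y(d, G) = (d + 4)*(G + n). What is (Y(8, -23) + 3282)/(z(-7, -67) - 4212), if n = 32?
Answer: -6699186/8868203 - 3181*√4538/17736406 ≈ -0.76750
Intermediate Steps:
Y(d, G) = 7 - (4 + d)*(32 + G) (Y(d, G) = 7 - (d + 4)*(G + 32) = 7 - (4 + d)*(32 + G))
(Y(8, -23) + 3282)/(z(-7, -67) - 4212) = ((-121 - 32*8 - 4*(-23) - 1*(-23)*8) + 3282)/(√((-7)² + (-67)²) - 4212) = ((-121 - 256 + 92 + 184) + 3282)/(√(49 + 4489) - 4212) = (-101 + 3282)/(√4538 - 4212) = 3181/(-4212 + √4538)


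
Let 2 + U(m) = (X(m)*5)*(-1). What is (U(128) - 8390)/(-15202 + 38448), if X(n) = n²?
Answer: -45156/11623 ≈ -3.8851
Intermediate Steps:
U(m) = -2 - 5*m² (U(m) = -2 + (m²*5)*(-1) = -2 + (5*m²)*(-1) = -2 - 5*m²)
(U(128) - 8390)/(-15202 + 38448) = ((-2 - 5*128²) - 8390)/(-15202 + 38448) = ((-2 - 5*16384) - 8390)/23246 = ((-2 - 81920) - 8390)*(1/23246) = (-81922 - 8390)*(1/23246) = -90312*1/23246 = -45156/11623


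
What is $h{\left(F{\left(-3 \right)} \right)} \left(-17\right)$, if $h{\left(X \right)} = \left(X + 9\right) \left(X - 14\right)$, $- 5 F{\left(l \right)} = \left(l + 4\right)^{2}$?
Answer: $\frac{53108}{25} \approx 2124.3$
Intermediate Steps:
$F{\left(l \right)} = - \frac{\left(4 + l\right)^{2}}{5}$ ($F{\left(l \right)} = - \frac{\left(l + 4\right)^{2}}{5} = - \frac{\left(4 + l\right)^{2}}{5}$)
$h{\left(X \right)} = \left(-14 + X\right) \left(9 + X\right)$ ($h{\left(X \right)} = \left(9 + X\right) \left(-14 + X\right) = \left(-14 + X\right) \left(9 + X\right)$)
$h{\left(F{\left(-3 \right)} \right)} \left(-17\right) = \left(-126 + \left(- \frac{\left(4 - 3\right)^{2}}{5}\right)^{2} - 5 \left(- \frac{\left(4 - 3\right)^{2}}{5}\right)\right) \left(-17\right) = \left(-126 + \left(- \frac{1^{2}}{5}\right)^{2} - 5 \left(- \frac{1^{2}}{5}\right)\right) \left(-17\right) = \left(-126 + \left(\left(- \frac{1}{5}\right) 1\right)^{2} - 5 \left(\left(- \frac{1}{5}\right) 1\right)\right) \left(-17\right) = \left(-126 + \left(- \frac{1}{5}\right)^{2} - -1\right) \left(-17\right) = \left(-126 + \frac{1}{25} + 1\right) \left(-17\right) = \left(- \frac{3124}{25}\right) \left(-17\right) = \frac{53108}{25}$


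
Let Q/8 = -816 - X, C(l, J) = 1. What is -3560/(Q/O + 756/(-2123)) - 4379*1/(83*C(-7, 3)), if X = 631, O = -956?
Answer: -88019429961/247476037 ≈ -355.67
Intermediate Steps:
Q = -11576 (Q = 8*(-816 - 1*631) = 8*(-816 - 631) = 8*(-1447) = -11576)
-3560/(Q/O + 756/(-2123)) - 4379*1/(83*C(-7, 3)) = -3560/(-11576/(-956) + 756/(-2123)) - 4379/(83*1) = -3560/(-11576*(-1/956) + 756*(-1/2123)) - 4379/83 = -3560/(2894/239 - 756/2123) - 4379*1/83 = -3560/5963278/507397 - 4379/83 = -3560*507397/5963278 - 4379/83 = -903166660/2981639 - 4379/83 = -88019429961/247476037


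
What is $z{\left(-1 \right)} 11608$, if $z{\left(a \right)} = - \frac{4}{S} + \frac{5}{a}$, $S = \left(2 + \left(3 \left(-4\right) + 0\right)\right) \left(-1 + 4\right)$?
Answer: $- \frac{847384}{15} \approx -56492.0$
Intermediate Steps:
$S = -30$ ($S = \left(2 + \left(-12 + 0\right)\right) 3 = \left(2 - 12\right) 3 = \left(-10\right) 3 = -30$)
$z{\left(a \right)} = \frac{2}{15} + \frac{5}{a}$ ($z{\left(a \right)} = - \frac{4}{-30} + \frac{5}{a} = \left(-4\right) \left(- \frac{1}{30}\right) + \frac{5}{a} = \frac{2}{15} + \frac{5}{a}$)
$z{\left(-1 \right)} 11608 = \left(\frac{2}{15} + \frac{5}{-1}\right) 11608 = \left(\frac{2}{15} + 5 \left(-1\right)\right) 11608 = \left(\frac{2}{15} - 5\right) 11608 = \left(- \frac{73}{15}\right) 11608 = - \frac{847384}{15}$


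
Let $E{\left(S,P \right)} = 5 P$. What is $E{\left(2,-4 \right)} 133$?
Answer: $-2660$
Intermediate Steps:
$E{\left(2,-4 \right)} 133 = 5 \left(-4\right) 133 = \left(-20\right) 133 = -2660$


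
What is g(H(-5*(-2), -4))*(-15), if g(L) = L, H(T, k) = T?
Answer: -150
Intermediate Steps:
g(H(-5*(-2), -4))*(-15) = -5*(-2)*(-15) = 10*(-15) = -150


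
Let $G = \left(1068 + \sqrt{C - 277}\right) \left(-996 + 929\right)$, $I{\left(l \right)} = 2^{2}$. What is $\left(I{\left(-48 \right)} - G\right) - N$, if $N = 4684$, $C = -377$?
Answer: $66876 + 67 i \sqrt{654} \approx 66876.0 + 1713.4 i$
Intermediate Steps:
$I{\left(l \right)} = 4$
$G = -71556 - 67 i \sqrt{654}$ ($G = \left(1068 + \sqrt{-377 - 277}\right) \left(-996 + 929\right) = \left(1068 + \sqrt{-654}\right) \left(-67\right) = \left(1068 + i \sqrt{654}\right) \left(-67\right) = -71556 - 67 i \sqrt{654} \approx -71556.0 - 1713.4 i$)
$\left(I{\left(-48 \right)} - G\right) - N = \left(4 - \left(-71556 - 67 i \sqrt{654}\right)\right) - 4684 = \left(4 + \left(71556 + 67 i \sqrt{654}\right)\right) - 4684 = \left(71560 + 67 i \sqrt{654}\right) - 4684 = 66876 + 67 i \sqrt{654}$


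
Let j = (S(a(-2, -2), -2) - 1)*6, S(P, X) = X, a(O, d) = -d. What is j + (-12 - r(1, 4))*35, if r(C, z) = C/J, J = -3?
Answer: -1279/3 ≈ -426.33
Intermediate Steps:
r(C, z) = -C/3 (r(C, z) = C/(-3) = C*(-⅓) = -C/3)
j = -18 (j = (-2 - 1)*6 = -3*6 = -18)
j + (-12 - r(1, 4))*35 = -18 + (-12 - (-1)/3)*35 = -18 + (-12 - 1*(-⅓))*35 = -18 + (-12 + ⅓)*35 = -18 - 35/3*35 = -18 - 1225/3 = -1279/3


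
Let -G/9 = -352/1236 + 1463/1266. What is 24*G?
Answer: -4087908/21733 ≈ -188.10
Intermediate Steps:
G = -340659/43466 (G = -9*(-352/1236 + 1463/1266) = -9*(-352*1/1236 + 1463*(1/1266)) = -9*(-88/309 + 1463/1266) = -9*37851/43466 = -340659/43466 ≈ -7.8374)
24*G = 24*(-340659/43466) = -4087908/21733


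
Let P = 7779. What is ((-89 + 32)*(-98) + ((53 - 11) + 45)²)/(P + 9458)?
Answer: 13155/17237 ≈ 0.76318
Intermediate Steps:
((-89 + 32)*(-98) + ((53 - 11) + 45)²)/(P + 9458) = ((-89 + 32)*(-98) + ((53 - 11) + 45)²)/(7779 + 9458) = (-57*(-98) + (42 + 45)²)/17237 = (5586 + 87²)*(1/17237) = (5586 + 7569)*(1/17237) = 13155*(1/17237) = 13155/17237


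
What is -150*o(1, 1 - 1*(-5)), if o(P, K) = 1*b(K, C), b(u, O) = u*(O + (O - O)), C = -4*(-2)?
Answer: -7200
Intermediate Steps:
C = 8
b(u, O) = O*u (b(u, O) = u*(O + 0) = u*O = O*u)
o(P, K) = 8*K (o(P, K) = 1*(8*K) = 8*K)
-150*o(1, 1 - 1*(-5)) = -1200*(1 - 1*(-5)) = -1200*(1 + 5) = -1200*6 = -150*48 = -7200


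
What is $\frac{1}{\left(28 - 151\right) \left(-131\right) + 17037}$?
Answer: $\frac{1}{33150} \approx 3.0166 \cdot 10^{-5}$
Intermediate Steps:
$\frac{1}{\left(28 - 151\right) \left(-131\right) + 17037} = \frac{1}{\left(-123\right) \left(-131\right) + 17037} = \frac{1}{16113 + 17037} = \frac{1}{33150}$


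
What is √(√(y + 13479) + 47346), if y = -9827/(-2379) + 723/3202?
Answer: √(2747355332217751944 + 7617558*√782401289258497974)/7617558 ≈ 217.86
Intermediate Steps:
y = 33186071/7617558 (y = -9827*(-1/2379) + 723*(1/3202) = 9827/2379 + 723/3202 = 33186071/7617558 ≈ 4.3565)
√(√(y + 13479) + 47346) = √(√(33186071/7617558 + 13479) + 47346) = √(√(102710250353/7617558) + 47346) = √(√782401289258497974/7617558 + 47346) = √(47346 + √782401289258497974/7617558)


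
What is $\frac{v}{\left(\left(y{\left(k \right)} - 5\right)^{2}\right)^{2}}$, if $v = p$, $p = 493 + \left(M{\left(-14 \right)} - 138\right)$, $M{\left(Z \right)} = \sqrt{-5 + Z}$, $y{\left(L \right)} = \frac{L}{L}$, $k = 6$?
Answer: $\frac{355}{256} + \frac{i \sqrt{19}}{256} \approx 1.3867 + 0.017027 i$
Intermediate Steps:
$y{\left(L \right)} = 1$
$p = 355 + i \sqrt{19}$ ($p = 493 + \left(\sqrt{-5 - 14} - 138\right) = 493 - \left(138 - \sqrt{-19}\right) = 493 - \left(138 - i \sqrt{19}\right) = 355 + i \sqrt{19} \approx 355.0 + 4.3589 i$)
$v = 355 + i \sqrt{19} \approx 355.0 + 4.3589 i$
$\frac{v}{\left(\left(y{\left(k \right)} - 5\right)^{2}\right)^{2}} = \frac{355 + i \sqrt{19}}{\left(\left(1 - 5\right)^{2}\right)^{2}} = \frac{355 + i \sqrt{19}}{\left(\left(-4\right)^{2}\right)^{2}} = \frac{355 + i \sqrt{19}}{16^{2}} = \frac{355 + i \sqrt{19}}{256} = \left(355 + i \sqrt{19}\right) \frac{1}{256} = \frac{355}{256} + \frac{i \sqrt{19}}{256}$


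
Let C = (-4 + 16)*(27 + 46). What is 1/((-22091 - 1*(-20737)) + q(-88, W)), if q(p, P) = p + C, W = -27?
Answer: -1/566 ≈ -0.0017668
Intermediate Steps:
C = 876 (C = 12*73 = 876)
q(p, P) = 876 + p (q(p, P) = p + 876 = 876 + p)
1/((-22091 - 1*(-20737)) + q(-88, W)) = 1/((-22091 - 1*(-20737)) + (876 - 88)) = 1/((-22091 + 20737) + 788) = 1/(-1354 + 788) = 1/(-566) = -1/566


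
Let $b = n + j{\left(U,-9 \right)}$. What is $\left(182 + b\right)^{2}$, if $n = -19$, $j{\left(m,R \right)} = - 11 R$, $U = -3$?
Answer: $68644$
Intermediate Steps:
$b = 80$ ($b = -19 - -99 = -19 + 99 = 80$)
$\left(182 + b\right)^{2} = \left(182 + 80\right)^{2} = 262^{2} = 68644$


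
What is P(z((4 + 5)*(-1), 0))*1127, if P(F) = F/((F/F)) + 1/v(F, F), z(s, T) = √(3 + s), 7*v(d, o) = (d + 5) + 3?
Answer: 1127*(-I + 8*√6)/(√6 - 8*I) ≈ 901.6 + 2484.5*I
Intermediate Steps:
v(d, o) = 8/7 + d/7 (v(d, o) = ((d + 5) + 3)/7 = ((5 + d) + 3)/7 = (8 + d)/7 = 8/7 + d/7)
P(F) = F + 1/(8/7 + F/7) (P(F) = F/((F/F)) + 1/(8/7 + F/7) = F/1 + 1/(8/7 + F/7) = F*1 + 1/(8/7 + F/7) = F + 1/(8/7 + F/7))
P(z((4 + 5)*(-1), 0))*1127 = ((7 + √(3 + (4 + 5)*(-1))*(8 + √(3 + (4 + 5)*(-1))))/(8 + √(3 + (4 + 5)*(-1))))*1127 = ((7 + √(3 + 9*(-1))*(8 + √(3 + 9*(-1))))/(8 + √(3 + 9*(-1))))*1127 = ((7 + √(3 - 9)*(8 + √(3 - 9)))/(8 + √(3 - 9)))*1127 = ((7 + √(-6)*(8 + √(-6)))/(8 + √(-6)))*1127 = ((7 + (I*√6)*(8 + I*√6))/(8 + I*√6))*1127 = ((7 + I*√6*(8 + I*√6))/(8 + I*√6))*1127 = 1127*(7 + I*√6*(8 + I*√6))/(8 + I*√6)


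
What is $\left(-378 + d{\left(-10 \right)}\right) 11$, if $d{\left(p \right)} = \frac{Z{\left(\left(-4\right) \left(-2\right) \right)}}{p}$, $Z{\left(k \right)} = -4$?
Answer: $- \frac{20768}{5} \approx -4153.6$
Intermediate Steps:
$d{\left(p \right)} = - \frac{4}{p}$
$\left(-378 + d{\left(-10 \right)}\right) 11 = \left(-378 - \frac{4}{-10}\right) 11 = \left(-378 - - \frac{2}{5}\right) 11 = \left(-378 + \frac{2}{5}\right) 11 = \left(- \frac{1888}{5}\right) 11 = - \frac{20768}{5}$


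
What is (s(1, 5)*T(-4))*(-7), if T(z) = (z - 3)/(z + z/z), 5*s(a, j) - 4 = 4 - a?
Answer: -343/15 ≈ -22.867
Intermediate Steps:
s(a, j) = 8/5 - a/5 (s(a, j) = ⅘ + (4 - a)/5 = ⅘ + (⅘ - a/5) = 8/5 - a/5)
T(z) = (-3 + z)/(1 + z) (T(z) = (-3 + z)/(z + 1) = (-3 + z)/(1 + z))
(s(1, 5)*T(-4))*(-7) = ((8/5 - ⅕*1)*((-3 - 4)/(1 - 4)))*(-7) = ((8/5 - ⅕)*(-7/(-3)))*(-7) = (7*(-⅓*(-7))/5)*(-7) = ((7/5)*(7/3))*(-7) = (49/15)*(-7) = -343/15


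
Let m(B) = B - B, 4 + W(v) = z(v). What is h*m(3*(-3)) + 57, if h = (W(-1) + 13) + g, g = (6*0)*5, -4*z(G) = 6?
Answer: 57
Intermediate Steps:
z(G) = -3/2 (z(G) = -¼*6 = -3/2)
W(v) = -11/2 (W(v) = -4 - 3/2 = -11/2)
m(B) = 0
g = 0 (g = 0*5 = 0)
h = 15/2 (h = (-11/2 + 13) + 0 = 15/2 + 0 = 15/2 ≈ 7.5000)
h*m(3*(-3)) + 57 = (15/2)*0 + 57 = 0 + 57 = 57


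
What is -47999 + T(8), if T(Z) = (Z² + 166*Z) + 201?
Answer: -46406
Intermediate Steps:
T(Z) = 201 + Z² + 166*Z
-47999 + T(8) = -47999 + (201 + 8² + 166*8) = -47999 + (201 + 64 + 1328) = -47999 + 1593 = -46406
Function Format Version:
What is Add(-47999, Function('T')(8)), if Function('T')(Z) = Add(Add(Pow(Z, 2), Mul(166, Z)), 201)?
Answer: -46406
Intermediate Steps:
Function('T')(Z) = Add(201, Pow(Z, 2), Mul(166, Z))
Add(-47999, Function('T')(8)) = Add(-47999, Add(201, Pow(8, 2), Mul(166, 8))) = Add(-47999, Add(201, 64, 1328)) = Add(-47999, 1593) = -46406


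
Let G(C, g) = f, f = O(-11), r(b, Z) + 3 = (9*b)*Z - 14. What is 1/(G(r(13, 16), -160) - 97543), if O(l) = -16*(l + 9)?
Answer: -1/97511 ≈ -1.0255e-5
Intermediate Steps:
O(l) = -144 - 16*l (O(l) = -16*(9 + l) = -144 - 16*l)
r(b, Z) = -17 + 9*Z*b (r(b, Z) = -3 + ((9*b)*Z - 14) = -3 + (9*Z*b - 14) = -3 + (-14 + 9*Z*b) = -17 + 9*Z*b)
f = 32 (f = -144 - 16*(-11) = -144 + 176 = 32)
G(C, g) = 32
1/(G(r(13, 16), -160) - 97543) = 1/(32 - 97543) = 1/(-97511) = -1/97511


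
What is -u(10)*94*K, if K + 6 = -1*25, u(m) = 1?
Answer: 2914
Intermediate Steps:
K = -31 (K = -6 - 1*25 = -6 - 25 = -31)
-u(10)*94*K = -1*94*(-31) = -94*(-31) = -1*(-2914) = 2914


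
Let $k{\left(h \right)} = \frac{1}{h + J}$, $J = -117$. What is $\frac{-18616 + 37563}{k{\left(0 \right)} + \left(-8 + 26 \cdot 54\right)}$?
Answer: $\frac{2216799}{163331} \approx 13.572$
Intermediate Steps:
$k{\left(h \right)} = \frac{1}{-117 + h}$ ($k{\left(h \right)} = \frac{1}{h - 117} = \frac{1}{-117 + h}$)
$\frac{-18616 + 37563}{k{\left(0 \right)} + \left(-8 + 26 \cdot 54\right)} = \frac{-18616 + 37563}{\frac{1}{-117 + 0} + \left(-8 + 26 \cdot 54\right)} = \frac{18947}{\frac{1}{-117} + \left(-8 + 1404\right)} = \frac{18947}{- \frac{1}{117} + 1396} = \frac{18947}{\frac{163331}{117}} = 18947 \cdot \frac{117}{163331} = \frac{2216799}{163331}$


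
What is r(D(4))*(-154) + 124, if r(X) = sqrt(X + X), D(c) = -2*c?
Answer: 124 - 616*I ≈ 124.0 - 616.0*I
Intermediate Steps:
r(X) = sqrt(2)*sqrt(X) (r(X) = sqrt(2*X) = sqrt(2)*sqrt(X))
r(D(4))*(-154) + 124 = (sqrt(2)*sqrt(-2*4))*(-154) + 124 = (sqrt(2)*sqrt(-8))*(-154) + 124 = (sqrt(2)*(2*I*sqrt(2)))*(-154) + 124 = (4*I)*(-154) + 124 = -616*I + 124 = 124 - 616*I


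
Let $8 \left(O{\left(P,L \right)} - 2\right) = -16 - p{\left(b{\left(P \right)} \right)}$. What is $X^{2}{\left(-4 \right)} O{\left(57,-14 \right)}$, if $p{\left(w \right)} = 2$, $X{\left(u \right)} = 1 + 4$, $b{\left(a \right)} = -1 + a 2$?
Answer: $- \frac{25}{4} \approx -6.25$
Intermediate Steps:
$b{\left(a \right)} = -1 + 2 a$
$X{\left(u \right)} = 5$
$O{\left(P,L \right)} = - \frac{1}{4}$ ($O{\left(P,L \right)} = 2 + \frac{-16 - 2}{8} = 2 + \frac{1}{8} \left(-18\right) = 2 - \frac{9}{4} = - \frac{1}{4}$)
$X^{2}{\left(-4 \right)} O{\left(57,-14 \right)} = 5^{2} \left(- \frac{1}{4}\right) = 25 \left(- \frac{1}{4}\right) = - \frac{25}{4}$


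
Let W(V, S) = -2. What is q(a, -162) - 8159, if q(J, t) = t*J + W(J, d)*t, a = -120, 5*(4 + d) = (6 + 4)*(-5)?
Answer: 11605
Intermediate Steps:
d = -14 (d = -4 + ((6 + 4)*(-5))/5 = -4 + (10*(-5))/5 = -4 + (⅕)*(-50) = -4 - 10 = -14)
q(J, t) = -2*t + J*t (q(J, t) = t*J - 2*t = J*t - 2*t = -2*t + J*t)
q(a, -162) - 8159 = -162*(-2 - 120) - 8159 = -162*(-122) - 8159 = 19764 - 8159 = 11605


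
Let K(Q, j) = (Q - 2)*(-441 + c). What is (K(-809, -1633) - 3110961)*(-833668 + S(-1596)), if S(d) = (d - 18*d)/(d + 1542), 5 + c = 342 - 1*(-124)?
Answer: 23477417681654/9 ≈ 2.6086e+12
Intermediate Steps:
c = 461 (c = -5 + (342 - 1*(-124)) = -5 + (342 + 124) = -5 + 466 = 461)
S(d) = -17*d/(1542 + d) (S(d) = (-17*d)/(1542 + d) = -17*d/(1542 + d))
K(Q, j) = -40 + 20*Q (K(Q, j) = (Q - 2)*(-441 + 461) = (-2 + Q)*20 = -40 + 20*Q)
(K(-809, -1633) - 3110961)*(-833668 + S(-1596)) = ((-40 + 20*(-809)) - 3110961)*(-833668 - 17*(-1596)/(1542 - 1596)) = ((-40 - 16180) - 3110961)*(-833668 - 17*(-1596)/(-54)) = (-16220 - 3110961)*(-833668 - 17*(-1596)*(-1/54)) = -3127181*(-833668 - 4522/9) = -3127181*(-7507534/9) = 23477417681654/9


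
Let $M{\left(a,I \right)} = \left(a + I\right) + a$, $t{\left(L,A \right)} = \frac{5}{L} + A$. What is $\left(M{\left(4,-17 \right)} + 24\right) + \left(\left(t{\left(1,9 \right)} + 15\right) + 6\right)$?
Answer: $50$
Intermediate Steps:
$t{\left(L,A \right)} = A + \frac{5}{L}$
$M{\left(a,I \right)} = I + 2 a$ ($M{\left(a,I \right)} = \left(I + a\right) + a = I + 2 a$)
$\left(M{\left(4,-17 \right)} + 24\right) + \left(\left(t{\left(1,9 \right)} + 15\right) + 6\right) = \left(\left(-17 + 2 \cdot 4\right) + 24\right) + \left(\left(\left(9 + \frac{5}{1}\right) + 15\right) + 6\right) = \left(\left(-17 + 8\right) + 24\right) + \left(\left(\left(9 + 5 \cdot 1\right) + 15\right) + 6\right) = \left(-9 + 24\right) + \left(\left(\left(9 + 5\right) + 15\right) + 6\right) = 15 + \left(\left(14 + 15\right) + 6\right) = 15 + \left(29 + 6\right) = 15 + 35 = 50$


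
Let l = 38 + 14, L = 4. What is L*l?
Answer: 208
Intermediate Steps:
l = 52
L*l = 4*52 = 208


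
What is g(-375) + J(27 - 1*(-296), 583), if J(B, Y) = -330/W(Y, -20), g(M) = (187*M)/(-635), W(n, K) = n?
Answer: 739515/6731 ≈ 109.87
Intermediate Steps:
g(M) = -187*M/635 (g(M) = (187*M)*(-1/635) = -187*M/635)
J(B, Y) = -330/Y
g(-375) + J(27 - 1*(-296), 583) = -187/635*(-375) - 330/583 = 14025/127 - 330*1/583 = 14025/127 - 30/53 = 739515/6731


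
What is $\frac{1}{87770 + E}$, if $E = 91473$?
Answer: $\frac{1}{179243} \approx 5.579 \cdot 10^{-6}$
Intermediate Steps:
$\frac{1}{87770 + E} = \frac{1}{87770 + 91473} = \frac{1}{179243}$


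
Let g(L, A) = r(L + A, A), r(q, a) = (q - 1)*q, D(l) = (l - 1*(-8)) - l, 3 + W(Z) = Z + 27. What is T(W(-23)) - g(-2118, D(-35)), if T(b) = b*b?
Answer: -4454209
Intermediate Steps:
W(Z) = 24 + Z (W(Z) = -3 + (Z + 27) = -3 + (27 + Z) = 24 + Z)
T(b) = b²
D(l) = 8 (D(l) = (l + 8) - l = (8 + l) - l = 8)
r(q, a) = q*(-1 + q) (r(q, a) = (-1 + q)*q = q*(-1 + q))
g(L, A) = (A + L)*(-1 + A + L) (g(L, A) = (L + A)*(-1 + (L + A)) = (A + L)*(-1 + (A + L)) = (A + L)*(-1 + A + L))
T(W(-23)) - g(-2118, D(-35)) = (24 - 23)² - (8 - 2118)*(-1 + 8 - 2118) = 1² - (-2110)*(-2111) = 1 - 1*4454210 = 1 - 4454210 = -4454209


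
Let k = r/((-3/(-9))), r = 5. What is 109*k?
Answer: 1635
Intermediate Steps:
k = 15 (k = 5/((-3/(-9))) = 5/((-3*(-⅑))) = 5/(⅓) = 5*3 = 15)
109*k = 109*15 = 1635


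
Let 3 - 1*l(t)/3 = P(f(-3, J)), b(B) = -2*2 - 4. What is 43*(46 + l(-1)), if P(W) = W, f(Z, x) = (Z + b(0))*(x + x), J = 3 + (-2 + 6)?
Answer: 22231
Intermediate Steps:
J = 7 (J = 3 + 4 = 7)
b(B) = -8 (b(B) = -4 - 4 = -8)
f(Z, x) = 2*x*(-8 + Z) (f(Z, x) = (Z - 8)*(x + x) = (-8 + Z)*(2*x) = 2*x*(-8 + Z))
l(t) = 471 (l(t) = 9 - 6*7*(-8 - 3) = 9 - 6*7*(-11) = 9 - 3*(-154) = 9 + 462 = 471)
43*(46 + l(-1)) = 43*(46 + 471) = 43*517 = 22231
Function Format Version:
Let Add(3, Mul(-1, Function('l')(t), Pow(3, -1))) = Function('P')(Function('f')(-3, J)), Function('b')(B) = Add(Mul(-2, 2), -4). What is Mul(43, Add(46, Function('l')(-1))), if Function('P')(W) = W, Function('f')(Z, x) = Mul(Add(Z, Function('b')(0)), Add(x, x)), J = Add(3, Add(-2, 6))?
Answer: 22231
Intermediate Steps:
J = 7 (J = Add(3, 4) = 7)
Function('b')(B) = -8 (Function('b')(B) = Add(-4, -4) = -8)
Function('f')(Z, x) = Mul(2, x, Add(-8, Z)) (Function('f')(Z, x) = Mul(Add(Z, -8), Add(x, x)) = Mul(Add(-8, Z), Mul(2, x)) = Mul(2, x, Add(-8, Z)))
Function('l')(t) = 471 (Function('l')(t) = Add(9, Mul(-3, Mul(2, 7, Add(-8, -3)))) = Add(9, Mul(-3, Mul(2, 7, -11))) = Add(9, Mul(-3, -154)) = Add(9, 462) = 471)
Mul(43, Add(46, Function('l')(-1))) = Mul(43, Add(46, 471)) = Mul(43, 517) = 22231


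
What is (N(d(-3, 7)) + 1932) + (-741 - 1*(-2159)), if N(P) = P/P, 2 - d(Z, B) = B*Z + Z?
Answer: 3351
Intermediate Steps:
d(Z, B) = 2 - Z - B*Z (d(Z, B) = 2 - (B*Z + Z) = 2 - (Z + B*Z) = 2 + (-Z - B*Z) = 2 - Z - B*Z)
N(P) = 1
(N(d(-3, 7)) + 1932) + (-741 - 1*(-2159)) = (1 + 1932) + (-741 - 1*(-2159)) = 1933 + (-741 + 2159) = 1933 + 1418 = 3351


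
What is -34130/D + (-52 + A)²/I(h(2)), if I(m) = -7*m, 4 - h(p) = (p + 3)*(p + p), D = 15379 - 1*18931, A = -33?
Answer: 460715/6216 ≈ 74.118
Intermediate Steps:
D = -3552 (D = 15379 - 18931 = -3552)
h(p) = 4 - 2*p*(3 + p) (h(p) = 4 - (p + 3)*(p + p) = 4 - (3 + p)*2*p = 4 - 2*p*(3 + p))
-34130/D + (-52 + A)²/I(h(2)) = -34130/(-3552) + (-52 - 33)²/((-7*(4 - 6*2 - 2*2²))) = -34130*(-1/3552) + (-85)²/((-7*(4 - 12 - 2*4))) = 17065/1776 + 7225/((-7*(4 - 12 - 8))) = 17065/1776 + 7225/((-7*(-16))) = 17065/1776 + 7225/112 = 460715/6216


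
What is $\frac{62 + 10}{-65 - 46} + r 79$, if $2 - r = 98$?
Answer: $- \frac{280632}{37} \approx -7584.6$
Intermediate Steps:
$r = -96$ ($r = 2 - 98 = -96$)
$\frac{62 + 10}{-65 - 46} + r 79 = \frac{62 + 10}{-65 - 46} - 7584 = \frac{72}{-111} - 7584 = 72 \left(- \frac{1}{111}\right) - 7584 = - \frac{24}{37} - 7584 = - \frac{280632}{37}$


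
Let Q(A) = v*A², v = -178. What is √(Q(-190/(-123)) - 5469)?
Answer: I*√89166301/123 ≈ 76.771*I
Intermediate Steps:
Q(A) = -178*A²
√(Q(-190/(-123)) - 5469) = √(-178*(-190/(-123))² - 5469) = √(-178*(-190*(-1/123))² - 5469) = √(-178*(190/123)² - 5469) = √(-178*36100/15129 - 5469) = √(-6425800/15129 - 5469) = √(-89166301/15129) = I*√89166301/123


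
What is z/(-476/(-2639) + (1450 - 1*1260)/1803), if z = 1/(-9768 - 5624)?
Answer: -52287/229973056 ≈ -0.00022736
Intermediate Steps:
z = -1/15392 (z = 1/(-15392) = -1/15392 ≈ -6.4969e-5)
z/(-476/(-2639) + (1450 - 1*1260)/1803) = -1/(15392*(-476/(-2639) + (1450 - 1*1260)/1803)) = -1/(15392*(-476*(-1/2639) + (1450 - 1260)*(1/1803))) = -1/(15392*(68/377 + 190*(1/1803))) = -1/(15392*(68/377 + 190/1803)) = -1/(15392*194234/679731) = -1/15392*679731/194234 = -52287/229973056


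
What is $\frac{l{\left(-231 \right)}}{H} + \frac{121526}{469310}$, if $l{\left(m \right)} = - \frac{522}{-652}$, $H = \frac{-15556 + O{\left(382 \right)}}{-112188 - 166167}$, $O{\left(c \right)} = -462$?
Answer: $\frac{17365135814309}{1225337435540} \approx 14.172$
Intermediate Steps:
$H = \frac{16018}{278355}$ ($H = \frac{-15556 - 462}{-112188 - 166167} = - \frac{16018}{-278355} = \left(-16018\right) \left(- \frac{1}{278355}\right) = \frac{16018}{278355} \approx 0.057545$)
$l{\left(m \right)} = \frac{261}{326}$ ($l{\left(m \right)} = \left(-522\right) \left(- \frac{1}{652}\right) = \frac{261}{326}$)
$\frac{l{\left(-231 \right)}}{H} + \frac{121526}{469310} = \frac{261}{326 \cdot \frac{16018}{278355}} + \frac{121526}{469310} = \frac{261}{326} \cdot \frac{278355}{16018} + 121526 \cdot \frac{1}{469310} = \frac{72650655}{5221868} + \frac{60763}{234655} = \frac{17365135814309}{1225337435540}$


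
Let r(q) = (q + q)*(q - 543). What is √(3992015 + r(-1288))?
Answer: √8708671 ≈ 2951.0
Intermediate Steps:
r(q) = 2*q*(-543 + q) (r(q) = (2*q)*(-543 + q) = 2*q*(-543 + q))
√(3992015 + r(-1288)) = √(3992015 + 2*(-1288)*(-543 - 1288)) = √(3992015 + 2*(-1288)*(-1831)) = √(3992015 + 4716656) = √8708671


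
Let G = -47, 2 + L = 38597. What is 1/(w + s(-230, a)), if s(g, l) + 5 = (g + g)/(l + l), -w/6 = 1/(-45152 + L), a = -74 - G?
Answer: 177039/623077 ≈ 0.28414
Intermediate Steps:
L = 38595 (L = -2 + 38597 = 38595)
a = -27 (a = -74 - 1*(-47) = -74 + 47 = -27)
w = 6/6557 (w = -6/(-45152 + 38595) = -6/(-6557) = -6*(-1/6557) = 6/6557 ≈ 0.00091505)
s(g, l) = -5 + g/l (s(g, l) = -5 + (g + g)/(l + l) = -5 + (2*g)/((2*l)) = -5 + (2*g)*(1/(2*l)) = -5 + g/l)
1/(w + s(-230, a)) = 1/(6/6557 + (-5 - 230/(-27))) = 1/(6/6557 + (-5 - 230*(-1/27))) = 1/(6/6557 + (-5 + 230/27)) = 1/(6/6557 + 95/27) = 1/(623077/177039) = 177039/623077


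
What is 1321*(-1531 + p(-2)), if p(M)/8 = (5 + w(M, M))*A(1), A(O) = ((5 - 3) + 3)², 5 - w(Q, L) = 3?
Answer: -173051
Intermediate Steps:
w(Q, L) = 2 (w(Q, L) = 5 - 1*3 = 5 - 3 = 2)
A(O) = 25 (A(O) = (2 + 3)² = 5² = 25)
p(M) = 1400 (p(M) = 8*((5 + 2)*25) = 8*(7*25) = 8*175 = 1400)
1321*(-1531 + p(-2)) = 1321*(-1531 + 1400) = 1321*(-131) = -173051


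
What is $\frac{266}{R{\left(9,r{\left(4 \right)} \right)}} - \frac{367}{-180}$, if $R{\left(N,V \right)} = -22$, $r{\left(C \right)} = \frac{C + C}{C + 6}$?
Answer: $- \frac{19903}{1980} \approx -10.052$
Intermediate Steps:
$r{\left(C \right)} = \frac{2 C}{6 + C}$
$\frac{266}{R{\left(9,r{\left(4 \right)} \right)}} - \frac{367}{-180} = \frac{266}{-22} - \frac{367}{-180} = 266 \left(- \frac{1}{22}\right) - - \frac{367}{180} = - \frac{133}{11} + \frac{367}{180} = - \frac{19903}{1980}$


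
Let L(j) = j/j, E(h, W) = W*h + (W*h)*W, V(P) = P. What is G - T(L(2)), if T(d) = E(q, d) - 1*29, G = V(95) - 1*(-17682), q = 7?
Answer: 17792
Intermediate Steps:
G = 17777 (G = 95 - 1*(-17682) = 95 + 17682 = 17777)
E(h, W) = W*h + h*W²
L(j) = 1
T(d) = -29 + 7*d*(1 + d) (T(d) = d*7*(1 + d) - 1*29 = 7*d*(1 + d) - 29 = -29 + 7*d*(1 + d))
G - T(L(2)) = 17777 - (-29 + 7*1*(1 + 1)) = 17777 - (-29 + 7*1*2) = 17777 - (-29 + 14) = 17777 - 1*(-15) = 17777 + 15 = 17792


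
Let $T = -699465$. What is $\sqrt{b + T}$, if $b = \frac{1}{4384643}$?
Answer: $\frac{i \sqrt{13447280540792880142}}{4384643} \approx 836.34 i$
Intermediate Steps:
$b = \frac{1}{4384643} \approx 2.2807 \cdot 10^{-7}$
$\sqrt{b + T} = \sqrt{\frac{1}{4384643} - 699465} = \sqrt{- \frac{3066904315994}{4384643}} = \frac{i \sqrt{13447280540792880142}}{4384643}$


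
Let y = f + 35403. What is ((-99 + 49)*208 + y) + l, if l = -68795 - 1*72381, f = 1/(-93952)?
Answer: -10914685697/93952 ≈ -1.1617e+5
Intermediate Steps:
f = -1/93952 ≈ -1.0644e-5
l = -141176 (l = -68795 - 72381 = -141176)
y = 3326182655/93952 (y = -1/93952 + 35403 = 3326182655/93952 ≈ 35403.)
((-99 + 49)*208 + y) + l = ((-99 + 49)*208 + 3326182655/93952) - 141176 = (-50*208 + 3326182655/93952) - 141176 = (-10400 + 3326182655/93952) - 141176 = 2349081855/93952 - 141176 = -10914685697/93952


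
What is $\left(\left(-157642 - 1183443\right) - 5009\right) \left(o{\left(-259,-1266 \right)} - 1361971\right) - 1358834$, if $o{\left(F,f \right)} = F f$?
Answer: $1391963486404$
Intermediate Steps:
$\left(\left(-157642 - 1183443\right) - 5009\right) \left(o{\left(-259,-1266 \right)} - 1361971\right) - 1358834 = \left(\left(-157642 - 1183443\right) - 5009\right) \left(\left(-259\right) \left(-1266\right) - 1361971\right) - 1358834 = \left(\left(-157642 - 1183443\right) - 5009\right) \left(327894 - 1361971\right) - 1358834 = \left(-1341085 - 5009\right) \left(-1034077\right) - 1358834 = \left(-1346094\right) \left(-1034077\right) - 1358834 = 1391964845238 - 1358834 = 1391963486404$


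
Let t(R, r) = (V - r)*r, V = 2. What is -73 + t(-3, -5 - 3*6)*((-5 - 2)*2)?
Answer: 7977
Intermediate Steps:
t(R, r) = r*(2 - r) (t(R, r) = (2 - r)*r = r*(2 - r))
-73 + t(-3, -5 - 3*6)*((-5 - 2)*2) = -73 + ((-5 - 3*6)*(2 - (-5 - 3*6)))*((-5 - 2)*2) = -73 + ((-5 - 18)*(2 - (-5 - 18)))*(-7*2) = -73 - 23*(2 - 1*(-23))*(-14) = -73 - 23*(2 + 23)*(-14) = -73 - 23*25*(-14) = -73 - 575*(-14) = -73 + 8050 = 7977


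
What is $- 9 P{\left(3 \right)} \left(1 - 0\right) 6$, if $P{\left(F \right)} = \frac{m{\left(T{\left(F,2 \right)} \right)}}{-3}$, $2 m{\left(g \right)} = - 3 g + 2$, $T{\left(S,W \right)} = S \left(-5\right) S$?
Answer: $1233$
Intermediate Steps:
$T{\left(S,W \right)} = - 5 S^{2}$ ($T{\left(S,W \right)} = - 5 S S = - 5 S^{2}$)
$m{\left(g \right)} = 1 - \frac{3 g}{2}$ ($m{\left(g \right)} = \frac{- 3 g + 2}{2} = \frac{2 - 3 g}{2} = 1 - \frac{3 g}{2}$)
$P{\left(F \right)} = - \frac{1}{3} - \frac{5 F^{2}}{2}$ ($P{\left(F \right)} = \frac{1 - \frac{3 \left(- 5 F^{2}\right)}{2}}{-3} = \left(1 + \frac{15 F^{2}}{2}\right) \left(- \frac{1}{3}\right) = - \frac{1}{3} - \frac{5 F^{2}}{2}$)
$- 9 P{\left(3 \right)} \left(1 - 0\right) 6 = - 9 \left(- \frac{1}{3} - \frac{5 \cdot 3^{2}}{2}\right) \left(1 - 0\right) 6 = - 9 \left(- \frac{1}{3} - \frac{45}{2}\right) \left(1 + 0\right) 6 = - 9 \left(- \frac{1}{3} - \frac{45}{2}\right) 1 \cdot 6 = \left(-9\right) \left(- \frac{137}{6}\right) 6 = \frac{411}{2} \cdot 6 = 1233$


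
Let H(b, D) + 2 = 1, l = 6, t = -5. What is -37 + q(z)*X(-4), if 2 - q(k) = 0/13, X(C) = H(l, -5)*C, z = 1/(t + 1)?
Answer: -29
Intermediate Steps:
H(b, D) = -1 (H(b, D) = -2 + 1 = -1)
z = -1/4 (z = 1/(-5 + 1) = 1/(-4) = -1/4 ≈ -0.25000)
X(C) = -C
q(k) = 2 (q(k) = 2 - 0/13 = 2 - 1*0 = 2 + 0 = 2)
-37 + q(z)*X(-4) = -37 + 2*(-1*(-4)) = -37 + 2*4 = -37 + 8 = -29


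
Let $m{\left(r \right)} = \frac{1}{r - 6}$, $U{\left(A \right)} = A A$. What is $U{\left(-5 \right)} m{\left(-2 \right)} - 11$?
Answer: $- \frac{113}{8} \approx -14.125$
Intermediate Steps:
$U{\left(A \right)} = A^{2}$
$m{\left(r \right)} = \frac{1}{-6 + r}$
$U{\left(-5 \right)} m{\left(-2 \right)} - 11 = \frac{\left(-5\right)^{2}}{-6 - 2} - 11 = \frac{25}{-8} - 11 = 25 \left(- \frac{1}{8}\right) - 11 = - \frac{25}{8} - 11 = - \frac{113}{8}$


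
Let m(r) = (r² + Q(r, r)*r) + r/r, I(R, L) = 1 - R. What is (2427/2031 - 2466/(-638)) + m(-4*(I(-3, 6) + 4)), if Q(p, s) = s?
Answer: 443600999/215963 ≈ 2054.1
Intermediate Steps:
m(r) = 1 + 2*r² (m(r) = (r² + r*r) + r/r = (r² + r²) + 1 = 2*r² + 1 = 1 + 2*r²)
(2427/2031 - 2466/(-638)) + m(-4*(I(-3, 6) + 4)) = (2427/2031 - 2466/(-638)) + (1 + 2*(-4*((1 - 1*(-3)) + 4))²) = (2427*(1/2031) - 2466*(-1/638)) + (1 + 2*(-4*((1 + 3) + 4))²) = (809/677 + 1233/319) + (1 + 2*(-4*(4 + 4))²) = 1092812/215963 + (1 + 2*(-4*8)²) = 1092812/215963 + (1 + 2*(-32)²) = 1092812/215963 + (1 + 2*1024) = 1092812/215963 + (1 + 2048) = 1092812/215963 + 2049 = 443600999/215963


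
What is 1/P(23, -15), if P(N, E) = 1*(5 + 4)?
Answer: 1/9 ≈ 0.11111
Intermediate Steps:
P(N, E) = 9 (P(N, E) = 1*9 = 9)
1/P(23, -15) = 1/9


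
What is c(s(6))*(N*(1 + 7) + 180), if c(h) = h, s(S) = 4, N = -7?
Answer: 496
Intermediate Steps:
c(s(6))*(N*(1 + 7) + 180) = 4*(-7*(1 + 7) + 180) = 4*(-7*8 + 180) = 4*(-56 + 180) = 4*124 = 496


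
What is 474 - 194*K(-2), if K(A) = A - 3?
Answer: 1444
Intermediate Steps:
K(A) = -3 + A
474 - 194*K(-2) = 474 - 194*(-3 - 2) = 474 - 194*(-5) = 474 + 970 = 1444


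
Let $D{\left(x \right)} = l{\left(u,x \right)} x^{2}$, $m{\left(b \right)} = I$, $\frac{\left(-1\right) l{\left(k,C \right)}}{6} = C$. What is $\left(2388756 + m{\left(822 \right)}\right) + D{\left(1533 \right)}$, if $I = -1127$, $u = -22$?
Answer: $-21613730993$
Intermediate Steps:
$l{\left(k,C \right)} = - 6 C$
$m{\left(b \right)} = -1127$
$D{\left(x \right)} = - 6 x^{3}$ ($D{\left(x \right)} = - 6 x x^{2} = - 6 x^{3}$)
$\left(2388756 + m{\left(822 \right)}\right) + D{\left(1533 \right)} = \left(2388756 - 1127\right) - 6 \cdot 1533^{3} = 2387629 - 21616118622 = -21613730993$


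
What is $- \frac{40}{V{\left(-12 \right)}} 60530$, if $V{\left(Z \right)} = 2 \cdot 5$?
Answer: $-242120$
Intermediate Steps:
$V{\left(Z \right)} = 10$
$- \frac{40}{V{\left(-12 \right)}} 60530 = - \frac{40}{10} \cdot 60530 = \left(-40\right) \frac{1}{10} \cdot 60530 = \left(-4\right) 60530 = -242120$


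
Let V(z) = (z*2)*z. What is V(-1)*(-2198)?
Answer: -4396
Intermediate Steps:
V(z) = 2*z**2 (V(z) = (2*z)*z = 2*z**2)
V(-1)*(-2198) = (2*(-1)**2)*(-2198) = (2*1)*(-2198) = 2*(-2198) = -4396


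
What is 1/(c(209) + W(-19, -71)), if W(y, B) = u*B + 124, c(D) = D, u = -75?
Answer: 1/5658 ≈ 0.00017674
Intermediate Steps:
W(y, B) = 124 - 75*B (W(y, B) = -75*B + 124 = 124 - 75*B)
1/(c(209) + W(-19, -71)) = 1/(209 + (124 - 75*(-71))) = 1/(209 + (124 + 5325)) = 1/(209 + 5449) = 1/5658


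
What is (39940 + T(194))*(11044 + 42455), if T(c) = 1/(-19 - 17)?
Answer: 25640982887/12 ≈ 2.1367e+9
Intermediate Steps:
T(c) = -1/36 (T(c) = 1/(-36) = -1/36)
(39940 + T(194))*(11044 + 42455) = (39940 - 1/36)*(11044 + 42455) = (1437839/36)*53499 = 25640982887/12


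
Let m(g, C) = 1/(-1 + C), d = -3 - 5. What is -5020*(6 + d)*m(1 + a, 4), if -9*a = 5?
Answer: 10040/3 ≈ 3346.7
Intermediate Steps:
a = -5/9 (a = -⅑*5 = -5/9 ≈ -0.55556)
d = -8
-5020*(6 + d)*m(1 + a, 4) = -5020*(6 - 8)/(-1 + 4) = -(-10040)/3 = -5020*(-⅔) = 10040/3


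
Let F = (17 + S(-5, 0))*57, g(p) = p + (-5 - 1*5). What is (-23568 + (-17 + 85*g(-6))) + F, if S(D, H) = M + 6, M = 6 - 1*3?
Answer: -23463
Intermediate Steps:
M = 3 (M = 6 - 3 = 3)
g(p) = -10 + p (g(p) = p + (-5 - 5) = p - 10 = -10 + p)
S(D, H) = 9 (S(D, H) = 3 + 6 = 9)
F = 1482 (F = (17 + 9)*57 = 26*57 = 1482)
(-23568 + (-17 + 85*g(-6))) + F = (-23568 + (-17 + 85*(-10 - 6))) + 1482 = (-23568 + (-17 + 85*(-16))) + 1482 = (-23568 + (-17 - 1360)) + 1482 = (-23568 - 1377) + 1482 = -24945 + 1482 = -23463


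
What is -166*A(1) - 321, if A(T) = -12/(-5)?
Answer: -3597/5 ≈ -719.40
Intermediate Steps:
A(T) = 12/5 (A(T) = -12*(-⅕) = 12/5)
-166*A(1) - 321 = -166*12/5 - 321 = -1992/5 - 321 = -3597/5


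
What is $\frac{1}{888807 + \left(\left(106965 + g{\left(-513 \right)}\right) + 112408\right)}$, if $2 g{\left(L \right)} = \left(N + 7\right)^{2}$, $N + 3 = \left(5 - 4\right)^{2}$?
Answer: $\frac{2}{2216385} \approx 9.0237 \cdot 10^{-7}$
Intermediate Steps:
$N = -2$ ($N = -3 + \left(5 - 4\right)^{2} = -3 + 1^{2} = -3 + 1 = -2$)
$g{\left(L \right)} = \frac{25}{2}$ ($g{\left(L \right)} = \frac{\left(-2 + 7\right)^{2}}{2} = \frac{5^{2}}{2} = \frac{1}{2} \cdot 25 = \frac{25}{2}$)
$\frac{1}{888807 + \left(\left(106965 + g{\left(-513 \right)}\right) + 112408\right)} = \frac{1}{888807 + \left(\left(106965 + \frac{25}{2}\right) + 112408\right)} = \frac{1}{888807 + \left(\frac{213955}{2} + 112408\right)} = \frac{1}{888807 + \frac{438771}{2}} = \frac{1}{\frac{2216385}{2}} = \frac{2}{2216385}$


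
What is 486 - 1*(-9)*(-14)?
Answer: 360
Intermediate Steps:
486 - 1*(-9)*(-14) = 486 - (-9)*(-14) = 486 - 1*126 = 486 - 126 = 360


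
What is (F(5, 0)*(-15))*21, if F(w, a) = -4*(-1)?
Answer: -1260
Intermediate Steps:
F(w, a) = 4
(F(5, 0)*(-15))*21 = (4*(-15))*21 = -60*21 = -1260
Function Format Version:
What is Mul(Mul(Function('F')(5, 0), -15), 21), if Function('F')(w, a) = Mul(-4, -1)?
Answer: -1260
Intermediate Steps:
Function('F')(w, a) = 4
Mul(Mul(Function('F')(5, 0), -15), 21) = Mul(Mul(4, -15), 21) = Mul(-60, 21) = -1260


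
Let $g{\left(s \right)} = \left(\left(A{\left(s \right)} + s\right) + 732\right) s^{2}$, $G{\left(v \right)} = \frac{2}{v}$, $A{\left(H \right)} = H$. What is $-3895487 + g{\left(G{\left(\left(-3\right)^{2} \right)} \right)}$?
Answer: $- \frac{2839783655}{729} \approx -3.8955 \cdot 10^{6}$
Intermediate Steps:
$g{\left(s \right)} = s^{2} \left(732 + 2 s\right)$ ($g{\left(s \right)} = \left(\left(s + s\right) + 732\right) s^{2} = \left(2 s + 732\right) s^{2} = \left(732 + 2 s\right) s^{2} = s^{2} \left(732 + 2 s\right)$)
$-3895487 + g{\left(G{\left(\left(-3\right)^{2} \right)} \right)} = -3895487 + 2 \left(\frac{2}{\left(-3\right)^{2}}\right)^{2} \left(366 + \frac{2}{\left(-3\right)^{2}}\right) = -3895487 + 2 \left(\frac{2}{9}\right)^{2} \left(366 + \frac{2}{9}\right) = -3895487 + 2 \cdot \frac{4}{81} \cdot \frac{3296}{9} = -3895487 + \frac{26368}{729} = - \frac{2839783655}{729}$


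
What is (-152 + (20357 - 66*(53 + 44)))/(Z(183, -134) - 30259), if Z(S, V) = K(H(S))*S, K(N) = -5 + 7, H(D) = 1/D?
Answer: -13803/29893 ≈ -0.46175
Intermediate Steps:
K(N) = 2
Z(S, V) = 2*S
(-152 + (20357 - 66*(53 + 44)))/(Z(183, -134) - 30259) = (-152 + (20357 - 66*(53 + 44)))/(2*183 - 30259) = (-152 + (20357 - 66*97))/(366 - 30259) = (-152 + (20357 - 6402))/(-29893) = (-152 + 13955)*(-1/29893) = 13803*(-1/29893) = -13803/29893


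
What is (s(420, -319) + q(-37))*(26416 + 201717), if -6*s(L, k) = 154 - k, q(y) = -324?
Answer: -551397461/6 ≈ -9.1900e+7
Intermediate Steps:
s(L, k) = -77/3 + k/6 (s(L, k) = -(154 - k)/6 = -77/3 + k/6)
(s(420, -319) + q(-37))*(26416 + 201717) = ((-77/3 + (1/6)*(-319)) - 324)*(26416 + 201717) = ((-77/3 - 319/6) - 324)*228133 = (-473/6 - 324)*228133 = -2417/6*228133 = -551397461/6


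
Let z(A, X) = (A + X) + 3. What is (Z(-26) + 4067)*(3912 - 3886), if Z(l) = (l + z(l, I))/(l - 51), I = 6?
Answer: 8143252/77 ≈ 1.0576e+5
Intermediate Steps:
z(A, X) = 3 + A + X
Z(l) = (9 + 2*l)/(-51 + l) (Z(l) = (l + (3 + l + 6))/(l - 51) = (l + (9 + l))/(-51 + l) = (9 + 2*l)/(-51 + l))
(Z(-26) + 4067)*(3912 - 3886) = ((9 + 2*(-26))/(-51 - 26) + 4067)*(3912 - 3886) = ((9 - 52)/(-77) + 4067)*26 = (-1/77*(-43) + 4067)*26 = (43/77 + 4067)*26 = (313202/77)*26 = 8143252/77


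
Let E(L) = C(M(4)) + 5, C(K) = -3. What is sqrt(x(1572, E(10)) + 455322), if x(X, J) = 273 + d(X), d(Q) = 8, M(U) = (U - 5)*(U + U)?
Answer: sqrt(455603) ≈ 674.98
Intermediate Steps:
M(U) = 2*U*(-5 + U) (M(U) = (-5 + U)*(2*U) = 2*U*(-5 + U))
E(L) = 2 (E(L) = -3 + 5 = 2)
x(X, J) = 281 (x(X, J) = 273 + 8 = 281)
sqrt(x(1572, E(10)) + 455322) = sqrt(281 + 455322) = sqrt(455603)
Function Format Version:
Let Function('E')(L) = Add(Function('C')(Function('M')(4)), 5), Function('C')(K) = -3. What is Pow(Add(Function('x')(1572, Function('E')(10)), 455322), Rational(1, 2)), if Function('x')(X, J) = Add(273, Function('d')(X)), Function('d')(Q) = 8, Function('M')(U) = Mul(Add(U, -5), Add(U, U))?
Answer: Pow(455603, Rational(1, 2)) ≈ 674.98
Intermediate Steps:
Function('M')(U) = Mul(2, U, Add(-5, U)) (Function('M')(U) = Mul(Add(-5, U), Mul(2, U)) = Mul(2, U, Add(-5, U)))
Function('E')(L) = 2 (Function('E')(L) = Add(-3, 5) = 2)
Function('x')(X, J) = 281 (Function('x')(X, J) = Add(273, 8) = 281)
Pow(Add(Function('x')(1572, Function('E')(10)), 455322), Rational(1, 2)) = Pow(Add(281, 455322), Rational(1, 2)) = Pow(455603, Rational(1, 2))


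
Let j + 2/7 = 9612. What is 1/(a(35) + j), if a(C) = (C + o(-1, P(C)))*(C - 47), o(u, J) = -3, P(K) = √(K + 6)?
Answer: 7/64594 ≈ 0.00010837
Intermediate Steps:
P(K) = √(6 + K)
j = 67282/7 (j = -2/7 + 9612 = 67282/7 ≈ 9611.7)
a(C) = (-47 + C)*(-3 + C) (a(C) = (C - 3)*(C - 47) = (-3 + C)*(-47 + C) = (-47 + C)*(-3 + C))
1/(a(35) + j) = 1/((141 + 35² - 50*35) + 67282/7) = 1/((141 + 1225 - 1750) + 67282/7) = 1/(-384 + 67282/7) = 1/(64594/7) = 7/64594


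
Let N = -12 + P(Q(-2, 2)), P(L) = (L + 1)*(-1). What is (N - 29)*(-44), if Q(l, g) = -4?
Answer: 1672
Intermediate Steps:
P(L) = -1 - L (P(L) = (1 + L)*(-1) = -1 - L)
N = -9 (N = -12 + (-1 - 1*(-4)) = -12 + (-1 + 4) = -12 + 3 = -9)
(N - 29)*(-44) = (-9 - 29)*(-44) = -38*(-44) = 1672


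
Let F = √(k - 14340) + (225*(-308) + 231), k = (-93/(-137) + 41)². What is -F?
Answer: 69069 - 8*I*√3695990/137 ≈ 69069.0 - 112.26*I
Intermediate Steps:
k = 32604100/18769 (k = (-93*(-1/137) + 41)² = (93/137 + 41)² = (5710/137)² = 32604100/18769 ≈ 1737.1)
F = -69069 + 8*I*√3695990/137 (F = √(32604100/18769 - 14340) + (225*(-308) + 231) = √(-236543360/18769) + (-69300 + 231) = 8*I*√3695990/137 - 69069 = -69069 + 8*I*√3695990/137 ≈ -69069.0 + 112.26*I)
-F = -(-69069 + 8*I*√3695990/137) = 69069 - 8*I*√3695990/137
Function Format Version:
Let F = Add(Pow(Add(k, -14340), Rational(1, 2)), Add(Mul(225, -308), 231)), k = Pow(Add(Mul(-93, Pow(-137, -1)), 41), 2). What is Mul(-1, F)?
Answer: Add(69069, Mul(Rational(-8, 137), I, Pow(3695990, Rational(1, 2)))) ≈ Add(69069., Mul(-112.26, I))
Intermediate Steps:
k = Rational(32604100, 18769) (k = Pow(Add(Mul(-93, Rational(-1, 137)), 41), 2) = Pow(Add(Rational(93, 137), 41), 2) = Pow(Rational(5710, 137), 2) = Rational(32604100, 18769) ≈ 1737.1)
F = Add(-69069, Mul(Rational(8, 137), I, Pow(3695990, Rational(1, 2)))) (F = Add(Pow(Add(Rational(32604100, 18769), -14340), Rational(1, 2)), Add(Mul(225, -308), 231)) = Add(Pow(Rational(-236543360, 18769), Rational(1, 2)), Add(-69300, 231)) = Add(Mul(Rational(8, 137), I, Pow(3695990, Rational(1, 2))), -69069) = Add(-69069, Mul(Rational(8, 137), I, Pow(3695990, Rational(1, 2)))) ≈ Add(-69069., Mul(112.26, I)))
Mul(-1, F) = Mul(-1, Add(-69069, Mul(Rational(8, 137), I, Pow(3695990, Rational(1, 2))))) = Add(69069, Mul(Rational(-8, 137), I, Pow(3695990, Rational(1, 2))))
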